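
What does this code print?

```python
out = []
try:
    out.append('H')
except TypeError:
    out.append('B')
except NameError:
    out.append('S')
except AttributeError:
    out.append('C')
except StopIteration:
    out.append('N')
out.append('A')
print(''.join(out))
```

Execution trace: 'H' (try body, no exception) → 'A' (after the try/except). Output: HA

Answer: HA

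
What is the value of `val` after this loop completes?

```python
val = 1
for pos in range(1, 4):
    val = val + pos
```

Start at 1, add 1 through 3
`val` takes the values: 1 → 2 → 4 → 7

Answer: 7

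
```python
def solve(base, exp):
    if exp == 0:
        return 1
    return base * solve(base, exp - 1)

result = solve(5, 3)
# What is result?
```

solve(5, 3) = 5 * 5 * 5 = 125

Answer: 125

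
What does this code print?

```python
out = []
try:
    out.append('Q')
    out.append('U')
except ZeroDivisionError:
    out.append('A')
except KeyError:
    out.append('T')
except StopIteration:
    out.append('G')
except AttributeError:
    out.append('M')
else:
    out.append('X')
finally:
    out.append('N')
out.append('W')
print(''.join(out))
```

Execution trace: 'Q' (try body) → 'U' (try body, no exception) → 'X' (else) → 'N' (finally) → 'W' (after the try/except). Output: QUXNW

Answer: QUXNW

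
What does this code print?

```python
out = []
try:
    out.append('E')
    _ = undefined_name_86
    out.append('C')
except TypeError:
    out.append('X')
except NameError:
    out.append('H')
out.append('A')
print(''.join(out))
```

Execution trace: 'E' (try body) → 'H' (except NameError) → 'A' (after the try/except). Output: EHA

Answer: EHA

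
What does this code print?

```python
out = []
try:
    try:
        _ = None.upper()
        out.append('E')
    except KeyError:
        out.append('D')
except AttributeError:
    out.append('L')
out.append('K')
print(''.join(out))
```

Execution trace: 'L' (outer except AttributeError) → 'K' (after the try/except). Output: LK

Answer: LK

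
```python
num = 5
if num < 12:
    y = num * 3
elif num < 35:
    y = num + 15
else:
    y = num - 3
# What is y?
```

Trace:
`num = 5` → num = 5
`if num < 12: ...` → num < 12 is True → y = 15
So y = 15

Answer: 15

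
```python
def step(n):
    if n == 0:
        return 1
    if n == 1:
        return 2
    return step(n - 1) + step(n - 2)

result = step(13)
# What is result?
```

Build up from base cases: step(0)=1, step(1)=2, step(2)=3, step(3)=5, step(4)=8, step(5)=13, step(6)=21, ..., step(13)=610

Answer: 610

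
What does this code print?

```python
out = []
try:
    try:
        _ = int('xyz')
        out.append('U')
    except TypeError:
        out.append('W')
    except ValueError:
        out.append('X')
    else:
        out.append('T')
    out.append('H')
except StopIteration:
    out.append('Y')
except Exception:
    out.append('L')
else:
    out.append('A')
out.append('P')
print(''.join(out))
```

Execution trace: 'X' (inner except ValueError) → 'H' (try body, no exception) → 'A' (else) → 'P' (after the try/except). Output: XHAP

Answer: XHAP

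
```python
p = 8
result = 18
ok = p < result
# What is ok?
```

Trace:
`p = 8` → p = 8
`result = 18` → result = 18
`ok = p < result` → ok = True
So ok = True

Answer: True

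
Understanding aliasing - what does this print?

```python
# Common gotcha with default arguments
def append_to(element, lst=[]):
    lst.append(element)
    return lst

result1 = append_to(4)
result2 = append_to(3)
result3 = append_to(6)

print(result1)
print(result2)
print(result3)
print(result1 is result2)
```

Key concept: mutable default argument gotcha.
Step by step:
`result1 = append_to(4)` → result1 = [4]
`result2 = append_to(3)` → result1 = [4, 3] (same object as result2); result2 = [4, 3] (same object as result1)
`result3 = append_to(6)` → result1 = [4, 3, 6] (same object as result2, result3); result2 = [4, 3, 6] (same object as result1, result3); result3 = [4, 3, 6] (same object as result1, result2)
`print(result1)` → prints [4, 3, 6]
`print(result2)` → prints [4, 3, 6]
`print(result3)` → prints [4, 3, 6]
`print(result1 is result2)` → prints True

Answer:
[4, 3, 6]
[4, 3, 6]
[4, 3, 6]
True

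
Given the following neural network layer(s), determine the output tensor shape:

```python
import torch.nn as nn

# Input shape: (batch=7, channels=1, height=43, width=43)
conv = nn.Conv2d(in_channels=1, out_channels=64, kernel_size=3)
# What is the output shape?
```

Input: (7, 1, 43, 43) -> Output: (7, 64, 41, 41)

Answer: (7, 64, 41, 41)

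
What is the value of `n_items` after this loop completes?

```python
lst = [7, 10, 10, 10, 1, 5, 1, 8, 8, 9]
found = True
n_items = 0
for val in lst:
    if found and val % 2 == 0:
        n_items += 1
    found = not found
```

Count even values at even positions
`n_items` takes the values: 0 → 1 → 2

Answer: 2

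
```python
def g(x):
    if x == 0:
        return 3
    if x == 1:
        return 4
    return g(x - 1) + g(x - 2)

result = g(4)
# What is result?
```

Build up from base cases: g(0)=3, g(1)=4, g(2)=7, g(3)=11, g(4)=18

Answer: 18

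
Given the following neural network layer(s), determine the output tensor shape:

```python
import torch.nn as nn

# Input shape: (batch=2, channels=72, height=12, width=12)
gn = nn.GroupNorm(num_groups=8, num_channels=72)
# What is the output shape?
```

Input: (2, 72, 12, 12) -> Output: (2, 72, 12, 12)

Answer: (2, 72, 12, 12)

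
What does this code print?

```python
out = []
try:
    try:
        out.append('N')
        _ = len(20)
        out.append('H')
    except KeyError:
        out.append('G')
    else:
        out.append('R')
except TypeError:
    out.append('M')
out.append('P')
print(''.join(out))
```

Execution trace: 'N' (try body) → 'M' (outer except TypeError) → 'P' (after the try/except). Output: NMP

Answer: NMP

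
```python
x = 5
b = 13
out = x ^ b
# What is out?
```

Trace:
`x = 5` → x = 5
`b = 13` → b = 13
`out = x ^ b` → out = 8
So out = 8

Answer: 8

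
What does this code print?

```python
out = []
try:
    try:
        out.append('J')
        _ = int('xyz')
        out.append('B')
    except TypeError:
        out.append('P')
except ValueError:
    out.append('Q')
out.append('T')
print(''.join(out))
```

Execution trace: 'J' (inner try body) → 'Q' (outer except ValueError) → 'T' (after the try/except). Output: JQT

Answer: JQT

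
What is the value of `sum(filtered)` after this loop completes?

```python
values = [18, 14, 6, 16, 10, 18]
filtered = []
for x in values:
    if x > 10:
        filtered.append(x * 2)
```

Sum of doubled values > 10
`filtered` takes the values: [] → [36] → [36, 28] → [36, 28, 32] → [36, 28, 32, 36]
So `sum(filtered)` = 132

Answer: 132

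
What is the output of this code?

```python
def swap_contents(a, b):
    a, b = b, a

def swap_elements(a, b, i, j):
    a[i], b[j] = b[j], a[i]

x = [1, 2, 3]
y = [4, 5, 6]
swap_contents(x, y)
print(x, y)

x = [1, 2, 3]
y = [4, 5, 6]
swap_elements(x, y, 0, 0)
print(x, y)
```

Key concept: parameter rebinding vs mutation.
Step by step:
`x = [1, 2, 3]` → x = [1, 2, 3]
`y = [4, 5, 6]` → y = [4, 5, 6]
`swap_contents(x, y)` → no visible change to tracked variables
`print(x, y)` → prints [1, 2, 3] [4, 5, 6]
`x = [1, 2, 3]` → x = [1, 2, 3]
`y = [4, 5, 6]` → y = [4, 5, 6]
`swap_elements(x, y, 0, 0)` → x = [4, 2, 3]; y = [1, 5, 6]
`print(x, y)` → prints [4, 2, 3] [1, 5, 6]

Answer:
[1, 2, 3] [4, 5, 6]
[4, 2, 3] [1, 5, 6]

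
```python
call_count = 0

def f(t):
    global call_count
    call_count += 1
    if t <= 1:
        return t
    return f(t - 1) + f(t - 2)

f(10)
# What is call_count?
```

Calls(t) = 1 + Calls(t-1) + Calls(t-2); Calls(0)=Calls(1)=1. For t=10 this gives 177.

Answer: 177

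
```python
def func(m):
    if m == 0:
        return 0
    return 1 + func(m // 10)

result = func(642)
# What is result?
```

Count of digits of 642: 3

Answer: 3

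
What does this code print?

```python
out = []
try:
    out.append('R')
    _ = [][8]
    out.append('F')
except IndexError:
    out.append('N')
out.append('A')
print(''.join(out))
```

Execution trace: 'R' (try body) → 'N' (except IndexError) → 'A' (after the try/except). Output: RNA

Answer: RNA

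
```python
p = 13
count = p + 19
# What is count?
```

Trace:
`p = 13` → p = 13
`count = p + 19` → count = 32
So count = 32

Answer: 32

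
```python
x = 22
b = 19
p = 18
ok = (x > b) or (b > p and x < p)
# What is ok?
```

Trace:
`x = 22` → x = 22
`b = 19` → b = 19
`p = 18` → p = 18
`ok = (x > b) or (b > p and x < p)` → ok = True
So ok = True

Answer: True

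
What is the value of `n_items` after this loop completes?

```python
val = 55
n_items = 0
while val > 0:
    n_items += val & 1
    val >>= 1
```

Count set bits in 55 (binary: 0b110111)
`n_items` takes the values: 0 → 1 → 2 → 3 → 4 → 5

Answer: 5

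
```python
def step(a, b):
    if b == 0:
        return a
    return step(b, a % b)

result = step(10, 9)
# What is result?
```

step(10, 9) -> step(9, 1) -> step(1, 0) -> 1

Answer: 1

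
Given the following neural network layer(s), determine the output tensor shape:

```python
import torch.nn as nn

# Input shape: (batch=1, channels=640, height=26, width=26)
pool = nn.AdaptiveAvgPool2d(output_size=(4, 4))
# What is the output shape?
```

Input: (1, 640, 26, 26) -> Output: (1, 640, 4, 4)

Answer: (1, 640, 4, 4)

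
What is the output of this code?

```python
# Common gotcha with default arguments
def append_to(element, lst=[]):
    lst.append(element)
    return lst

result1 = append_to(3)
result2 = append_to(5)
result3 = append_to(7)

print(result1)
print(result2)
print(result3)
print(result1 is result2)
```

Key concept: mutable default argument gotcha.
Step by step:
`result1 = append_to(3)` → result1 = [3]
`result2 = append_to(5)` → result1 = [3, 5] (same object as result2); result2 = [3, 5] (same object as result1)
`result3 = append_to(7)` → result1 = [3, 5, 7] (same object as result2, result3); result2 = [3, 5, 7] (same object as result1, result3); result3 = [3, 5, 7] (same object as result1, result2)
`print(result1)` → prints [3, 5, 7]
`print(result2)` → prints [3, 5, 7]
`print(result3)` → prints [3, 5, 7]
`print(result1 is result2)` → prints True

Answer:
[3, 5, 7]
[3, 5, 7]
[3, 5, 7]
True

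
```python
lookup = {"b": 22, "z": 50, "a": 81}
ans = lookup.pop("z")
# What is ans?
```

Trace:
`lookup = {"b": 22, "z": 50, "a": 81}` → lookup = {'b': 22, 'z': 50, 'a': 81}
`ans = lookup.pop("z")` → lookup = {'b': 22, 'a': 81}; ans = 50
So ans = 50

Answer: 50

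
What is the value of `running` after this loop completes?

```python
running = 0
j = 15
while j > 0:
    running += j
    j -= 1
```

Sum 15 down to 1
`running` takes the values: 0 → 15 → 29 → 42 → 54 → 65 → 75 → 84 → 92 → 99 → 105 → 110 → 114 → 117 → 119 → 120

Answer: 120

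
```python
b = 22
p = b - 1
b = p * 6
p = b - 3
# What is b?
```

Trace:
`b = 22` → b = 22
`p = b - 1` → p = 21
`b = p * 6` → b = 126
`p = b - 3` → p = 123
So b = 126

Answer: 126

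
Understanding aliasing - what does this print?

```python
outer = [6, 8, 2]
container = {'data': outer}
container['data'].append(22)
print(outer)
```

Key concept: dict holds reference to list.
Step by step:
`outer = [6, 8, 2]` → outer = [6, 8, 2]
`container = {'data': outer}` → container = {'data': [6, 8, 2]}
`container['data'].append(22)` → outer = [6, 8, 2, 22]; container = {'data': [6, 8, 2, 22]}
`print(outer)` → prints [6, 8, 2, 22]

Answer: [6, 8, 2, 22]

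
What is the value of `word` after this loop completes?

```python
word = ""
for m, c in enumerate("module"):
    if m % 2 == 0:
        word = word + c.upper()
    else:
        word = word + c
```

Uppercase even positions in 'module'
`word` takes the values: "" → "M" → "Mo" → "MoD" → "MoDu" → "MoDuL" → "MoDuLe"

Answer: "MoDuLe"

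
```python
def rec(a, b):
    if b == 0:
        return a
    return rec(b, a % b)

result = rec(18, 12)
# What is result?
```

rec(18, 12) -> rec(12, 6) -> rec(6, 0) -> 6

Answer: 6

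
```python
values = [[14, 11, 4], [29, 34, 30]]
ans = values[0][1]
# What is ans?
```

Trace:
`values = [[14, 11, 4], [29, 34, 30]]` → values = [[14, 11, 4], [29, 34, 30]]
`ans = values[0][1]` → ans = 11
So ans = 11

Answer: 11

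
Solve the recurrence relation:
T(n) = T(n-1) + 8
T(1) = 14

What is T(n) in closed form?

Unrolling: T(n) = T(1) + 8·(n-1) = 14 + 8(n-1) = 8n + 6.

Answer: T(n) = 8n + 6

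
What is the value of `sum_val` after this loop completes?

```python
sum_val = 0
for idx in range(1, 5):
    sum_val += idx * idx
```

Sum of squares 1² to 4² = 30
`sum_val` takes the values: 0 → 1 → 5 → 14 → 30

Answer: 30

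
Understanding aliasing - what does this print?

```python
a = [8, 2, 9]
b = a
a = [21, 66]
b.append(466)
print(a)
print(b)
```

Key concept: rebinding vs mutation: a is rebound to a new list, b still points at the original.
Step by step:
`a = [8, 2, 9]` → a = [8, 2, 9]
`b = a` → b = [8, 2, 9] (same object as a)
`a = [21, 66]` → a = [21, 66]
`b.append(466)` → b = [8, 2, 9, 466]
`print(a)` → prints [21, 66]
`print(b)` → prints [8, 2, 9, 466]

Answer:
[21, 66]
[8, 2, 9, 466]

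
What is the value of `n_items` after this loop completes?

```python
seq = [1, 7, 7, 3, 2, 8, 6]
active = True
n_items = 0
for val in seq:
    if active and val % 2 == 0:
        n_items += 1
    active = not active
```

Count even values at even positions
`n_items` takes the values: 0 → 1 → 2

Answer: 2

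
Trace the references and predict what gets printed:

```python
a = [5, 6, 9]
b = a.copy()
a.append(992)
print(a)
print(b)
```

Key concept: list.copy() creates independent copy.
Step by step:
`a = [5, 6, 9]` → a = [5, 6, 9]
`b = a.copy()` → b = [5, 6, 9]
`a.append(992)` → a = [5, 6, 9, 992]
`print(a)` → prints [5, 6, 9, 992]
`print(b)` → prints [5, 6, 9]

Answer:
[5, 6, 9, 992]
[5, 6, 9]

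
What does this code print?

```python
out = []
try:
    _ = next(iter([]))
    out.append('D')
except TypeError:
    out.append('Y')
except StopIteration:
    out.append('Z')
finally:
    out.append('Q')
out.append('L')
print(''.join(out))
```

Execution trace: 'Z' (except StopIteration) → 'Q' (finally) → 'L' (after the try/except). Output: ZQL

Answer: ZQL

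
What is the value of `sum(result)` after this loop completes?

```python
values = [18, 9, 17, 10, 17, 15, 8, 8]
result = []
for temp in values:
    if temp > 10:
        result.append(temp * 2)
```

Sum of doubled values > 10
`result` takes the values: [] → [36] → [36, 34] → [36, 34, 34] → [36, 34, 34, 30]
So `sum(result)` = 134

Answer: 134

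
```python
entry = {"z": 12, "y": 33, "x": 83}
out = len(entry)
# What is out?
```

Trace:
`entry = {"z": 12, "y": 33, "x": 83}` → entry = {'z': 12, 'y': 33, 'x': 83}
`out = len(entry)` → out = 3
So out = 3

Answer: 3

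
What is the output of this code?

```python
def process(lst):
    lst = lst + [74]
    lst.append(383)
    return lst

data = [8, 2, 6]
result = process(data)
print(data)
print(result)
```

Key concept: rebinding parameter vs mutation.
Step by step:
`data = [8, 2, 6]` → data = [8, 2, 6]
`result = process(data)` → result = [8, 2, 6, 74, 383]
`print(data)` → prints [8, 2, 6]
`print(result)` → prints [8, 2, 6, 74, 383]

Answer:
[8, 2, 6]
[8, 2, 6, 74, 383]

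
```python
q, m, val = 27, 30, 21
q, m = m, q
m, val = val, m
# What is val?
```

Trace:
`q, m, val = 27, 30, 21` → q = 27; m = 30; val = 21
`q, m = m, q` → q = 30; m = 27
`m, val = val, m` → m = 21; val = 27
So val = 27

Answer: 27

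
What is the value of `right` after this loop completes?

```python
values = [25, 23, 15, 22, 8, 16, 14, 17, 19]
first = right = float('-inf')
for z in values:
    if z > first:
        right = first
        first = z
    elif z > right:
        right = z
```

Second largest (with repeats) in [25, 23, 15, 22, 8, 16, 14, 17, 19]
`right` takes the values: -inf → 23

Answer: 23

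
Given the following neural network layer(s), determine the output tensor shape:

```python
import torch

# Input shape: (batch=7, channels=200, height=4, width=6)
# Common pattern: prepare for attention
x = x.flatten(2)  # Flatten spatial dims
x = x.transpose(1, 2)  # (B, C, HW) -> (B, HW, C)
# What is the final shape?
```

Input: (7, 200, 4, 6) -> after flatten(2): (7, 200, 24) -> Output: (7, 24, 200)

Answer: (7, 24, 200)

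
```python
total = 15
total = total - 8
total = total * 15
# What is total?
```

Trace:
`total = 15` → total = 15
`total = total - 8` → total = 7
`total = total * 15` → total = 105
So total = 105

Answer: 105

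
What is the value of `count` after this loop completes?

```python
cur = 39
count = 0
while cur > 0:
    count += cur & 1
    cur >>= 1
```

Count set bits in 39 (binary: 0b100111)
`count` takes the values: 0 → 1 → 2 → 3 → 4

Answer: 4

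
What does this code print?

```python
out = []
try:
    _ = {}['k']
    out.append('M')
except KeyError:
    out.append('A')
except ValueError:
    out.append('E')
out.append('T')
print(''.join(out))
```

Execution trace: 'A' (except KeyError) → 'T' (after the try/except). Output: AT

Answer: AT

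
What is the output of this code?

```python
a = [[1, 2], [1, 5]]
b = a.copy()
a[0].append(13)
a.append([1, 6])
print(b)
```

Key concept: shallow copy with nested lists.
Step by step:
`a = [[1, 2], [1, 5]]` → a = [[1, 2], [1, 5]]
`b = a.copy()` → b = [[1, 2], [1, 5]]
`a[0].append(13)` → a = [[1, 2, 13], [1, 5]]; b = [[1, 2, 13], [1, 5]]
`a.append([1, 6])` → a = [[1, 2, 13], [1, 5], [1, 6]]
`print(b)` → prints [[1, 2, 13], [1, 5]]

Answer: [[1, 2, 13], [1, 5]]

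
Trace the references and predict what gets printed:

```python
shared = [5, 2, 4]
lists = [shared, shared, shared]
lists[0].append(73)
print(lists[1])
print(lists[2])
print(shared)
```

Key concept: list of same reference.
Step by step:
`shared = [5, 2, 4]` → shared = [5, 2, 4]
`lists = [shared, shared, shared]` → lists = [[5, 2, 4], [5, 2, 4], [5, 2, 4]]
`lists[0].append(73)` → shared = [5, 2, 4, 73]; lists = [[5, 2, 4, 73], [5, 2, 4, 73], [5, 2, 4, 73]]
`print(lists[1])` → prints [5, 2, 4, 73]
`print(lists[2])` → prints [5, 2, 4, 73]
`print(shared)` → prints [5, 2, 4, 73]

Answer:
[5, 2, 4, 73]
[5, 2, 4, 73]
[5, 2, 4, 73]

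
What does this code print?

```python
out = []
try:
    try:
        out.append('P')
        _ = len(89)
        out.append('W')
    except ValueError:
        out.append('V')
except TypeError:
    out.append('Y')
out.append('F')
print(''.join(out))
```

Execution trace: 'P' (try body) → 'Y' (outer except TypeError) → 'F' (after the try/except). Output: PYF

Answer: PYF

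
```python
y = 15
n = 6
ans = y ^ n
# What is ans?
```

Trace:
`y = 15` → y = 15
`n = 6` → n = 6
`ans = y ^ n` → ans = 9
So ans = 9

Answer: 9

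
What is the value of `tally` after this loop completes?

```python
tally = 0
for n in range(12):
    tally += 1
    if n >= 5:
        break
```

Loop breaks when n reaches 5, tally is 6
`tally` takes the values: 0 → 1 → 2 → 3 → 4 → 5 → 6

Answer: 6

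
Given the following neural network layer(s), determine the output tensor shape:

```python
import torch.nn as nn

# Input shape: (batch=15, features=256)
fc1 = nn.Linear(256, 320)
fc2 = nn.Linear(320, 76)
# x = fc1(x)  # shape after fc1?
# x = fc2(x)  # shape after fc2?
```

Input: (15, 256) -> after fc1: (15, 320) -> Output: (15, 76)

Answer: (15, 76)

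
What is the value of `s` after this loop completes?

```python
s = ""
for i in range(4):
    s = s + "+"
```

Repeat '+' 4 times
`s` takes the values: "" → "+" → "++" → "+++" → "++++"

Answer: "++++"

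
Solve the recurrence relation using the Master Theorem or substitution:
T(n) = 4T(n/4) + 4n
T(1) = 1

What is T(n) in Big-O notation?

By Master Theorem: a=4, b=4, f(n)=4n. Since log_4(4) = 1 and f(n) = Θ(n^1), Case 2 applies. T(n) = O(n log n).

Answer: O(n log n)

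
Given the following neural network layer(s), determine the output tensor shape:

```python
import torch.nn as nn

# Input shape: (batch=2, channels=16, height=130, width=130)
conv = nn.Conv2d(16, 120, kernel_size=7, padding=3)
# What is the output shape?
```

Input: (2, 16, 130, 130) -> Output: (2, 120, 130, 130)

Answer: (2, 120, 130, 130)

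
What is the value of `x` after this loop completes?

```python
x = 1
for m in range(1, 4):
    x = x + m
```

Start at 1, add 1 through 3
`x` takes the values: 1 → 2 → 4 → 7

Answer: 7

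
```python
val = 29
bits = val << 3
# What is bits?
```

Trace:
`val = 29` → val = 29
`bits = val << 3` → bits = 232
So bits = 232

Answer: 232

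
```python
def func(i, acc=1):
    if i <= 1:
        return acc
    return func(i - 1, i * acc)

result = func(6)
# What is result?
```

Accumulator trace (n, acc): (6, 1) -> (5, 6) -> (4, 30) -> (3, 120) -> (2, 360) -> (1, 720) -> return 720

Answer: 720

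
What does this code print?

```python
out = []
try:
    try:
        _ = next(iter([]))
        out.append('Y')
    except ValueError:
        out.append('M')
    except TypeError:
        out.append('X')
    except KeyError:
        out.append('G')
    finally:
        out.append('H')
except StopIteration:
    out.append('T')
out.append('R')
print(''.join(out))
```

Execution trace: 'H' (finally) → 'T' (outer except StopIteration) → 'R' (after the try/except). Output: HTR

Answer: HTR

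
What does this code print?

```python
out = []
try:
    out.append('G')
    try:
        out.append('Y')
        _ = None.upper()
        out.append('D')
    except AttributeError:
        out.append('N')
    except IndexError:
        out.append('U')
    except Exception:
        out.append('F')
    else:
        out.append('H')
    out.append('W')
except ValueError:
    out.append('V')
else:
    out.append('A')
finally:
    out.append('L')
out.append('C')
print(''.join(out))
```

Execution trace: 'G' (try body) → 'Y' (inner try body) → 'N' (inner except AttributeError) → 'W' (try body, no exception) → 'A' (else) → 'L' (finally) → 'C' (after the try/except). Output: GYNWALC

Answer: GYNWALC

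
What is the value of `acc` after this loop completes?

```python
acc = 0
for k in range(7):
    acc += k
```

Sum of 0 to 6 = 21
`acc` takes the values: 0 → 1 → 3 → 6 → 10 → 15 → 21

Answer: 21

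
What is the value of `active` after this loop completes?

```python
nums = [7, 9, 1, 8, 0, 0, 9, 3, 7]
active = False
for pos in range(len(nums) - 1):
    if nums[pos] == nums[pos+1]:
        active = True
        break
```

Check consecutive duplicates in [7, 9, 1, 8, 0, 0, 9, 3, 7]
`active` takes the values: False → True

Answer: True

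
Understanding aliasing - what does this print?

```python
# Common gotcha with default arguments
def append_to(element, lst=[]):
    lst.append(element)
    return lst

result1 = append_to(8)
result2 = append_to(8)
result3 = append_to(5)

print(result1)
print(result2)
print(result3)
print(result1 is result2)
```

Key concept: mutable default argument gotcha.
Step by step:
`result1 = append_to(8)` → result1 = [8]
`result2 = append_to(8)` → result1 = [8, 8] (same object as result2); result2 = [8, 8] (same object as result1)
`result3 = append_to(5)` → result1 = [8, 8, 5] (same object as result2, result3); result2 = [8, 8, 5] (same object as result1, result3); result3 = [8, 8, 5] (same object as result1, result2)
`print(result1)` → prints [8, 8, 5]
`print(result2)` → prints [8, 8, 5]
`print(result3)` → prints [8, 8, 5]
`print(result1 is result2)` → prints True

Answer:
[8, 8, 5]
[8, 8, 5]
[8, 8, 5]
True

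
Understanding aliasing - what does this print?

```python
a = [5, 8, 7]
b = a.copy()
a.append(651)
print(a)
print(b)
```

Key concept: list.copy() creates independent copy.
Step by step:
`a = [5, 8, 7]` → a = [5, 8, 7]
`b = a.copy()` → b = [5, 8, 7]
`a.append(651)` → a = [5, 8, 7, 651]
`print(a)` → prints [5, 8, 7, 651]
`print(b)` → prints [5, 8, 7]

Answer:
[5, 8, 7, 651]
[5, 8, 7]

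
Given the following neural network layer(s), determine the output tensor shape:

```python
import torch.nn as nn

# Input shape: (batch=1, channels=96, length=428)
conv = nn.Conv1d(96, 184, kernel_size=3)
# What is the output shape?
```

Input: (1, 96, 428) -> Output: (1, 184, 426)

Answer: (1, 184, 426)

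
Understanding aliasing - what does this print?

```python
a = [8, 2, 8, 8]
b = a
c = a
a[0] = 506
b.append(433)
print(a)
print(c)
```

Key concept: multiple aliases.
Step by step:
`a = [8, 2, 8, 8]` → a = [8, 2, 8, 8]
`b = a` → b = [8, 2, 8, 8] (same object as a)
`c = a` → c = [8, 2, 8, 8] (same object as a, b)
`a[0] = 506` → a = [506, 2, 8, 8] (same object as b, c); b = [506, 2, 8, 8] (same object as a, c); c = [506, 2, 8, 8] (same object as a, b)
`b.append(433)` → a = [506, 2, 8, 8, 433] (same object as b, c); b = [506, 2, 8, 8, 433] (same object as a, c); c = [506, 2, 8, 8, 433] (same object as a, b)
`print(a)` → prints [506, 2, 8, 8, 433]
`print(c)` → prints [506, 2, 8, 8, 433]

Answer:
[506, 2, 8, 8, 433]
[506, 2, 8, 8, 433]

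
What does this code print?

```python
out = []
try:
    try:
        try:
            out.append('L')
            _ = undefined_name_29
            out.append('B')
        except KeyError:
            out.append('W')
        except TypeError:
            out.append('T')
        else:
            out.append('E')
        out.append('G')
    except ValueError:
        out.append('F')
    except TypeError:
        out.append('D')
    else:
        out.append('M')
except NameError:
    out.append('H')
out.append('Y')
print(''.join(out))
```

Execution trace: 'L' (inner try body) → 'H' (outer except NameError) → 'Y' (after the try/except). Output: LHY

Answer: LHY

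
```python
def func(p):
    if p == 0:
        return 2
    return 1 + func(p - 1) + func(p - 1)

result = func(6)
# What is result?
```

func(p) = 1 + 2·func(p-1), func(0)=2. Closed form: (2+1)·2^6 - 1 = 191.

Answer: 191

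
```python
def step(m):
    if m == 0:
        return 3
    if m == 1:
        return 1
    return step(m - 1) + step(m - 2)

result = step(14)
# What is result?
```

Build up from base cases: step(0)=3, step(1)=1, step(2)=4, step(3)=5, step(4)=9, step(5)=14, step(6)=23, ..., step(14)=1076

Answer: 1076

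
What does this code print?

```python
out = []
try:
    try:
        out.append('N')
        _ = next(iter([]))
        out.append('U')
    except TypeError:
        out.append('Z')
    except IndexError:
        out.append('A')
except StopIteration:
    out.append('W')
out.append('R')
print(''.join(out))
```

Execution trace: 'N' (inner try body) → 'W' (outer except StopIteration) → 'R' (after the try/except). Output: NWR

Answer: NWR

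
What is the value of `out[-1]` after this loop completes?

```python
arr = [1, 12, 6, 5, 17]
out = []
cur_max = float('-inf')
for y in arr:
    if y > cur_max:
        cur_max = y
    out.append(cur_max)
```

Running max ends at 17
`out` takes the values: [] → [1] → [1, 12] → [1, 12, 12] → [1, 12, 12, 12] → [1, 12, 12, 12, 17]
So `out[-1]` = 17

Answer: 17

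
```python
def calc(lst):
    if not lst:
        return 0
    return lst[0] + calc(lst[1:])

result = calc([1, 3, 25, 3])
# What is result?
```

1 + 3 + 25 + 3 + 0 = 32

Answer: 32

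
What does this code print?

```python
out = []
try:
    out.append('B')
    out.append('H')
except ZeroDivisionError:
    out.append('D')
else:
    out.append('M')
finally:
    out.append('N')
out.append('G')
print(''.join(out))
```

Execution trace: 'B' (try body) → 'H' (try body, no exception) → 'M' (else) → 'N' (finally) → 'G' (after the try/except). Output: BHMNG

Answer: BHMNG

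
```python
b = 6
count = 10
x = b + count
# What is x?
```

Trace:
`b = 6` → b = 6
`count = 10` → count = 10
`x = b + count` → x = 16
So x = 16

Answer: 16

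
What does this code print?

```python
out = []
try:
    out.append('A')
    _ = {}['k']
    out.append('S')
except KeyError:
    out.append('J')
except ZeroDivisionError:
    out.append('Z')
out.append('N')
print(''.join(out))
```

Execution trace: 'A' (try body) → 'J' (except KeyError) → 'N' (after the try/except). Output: AJN

Answer: AJN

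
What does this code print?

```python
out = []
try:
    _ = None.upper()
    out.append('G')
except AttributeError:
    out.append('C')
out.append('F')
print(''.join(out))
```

Execution trace: 'C' (except AttributeError) → 'F' (after the try/except). Output: CF

Answer: CF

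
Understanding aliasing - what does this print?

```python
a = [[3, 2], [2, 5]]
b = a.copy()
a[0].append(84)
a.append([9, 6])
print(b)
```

Key concept: shallow copy with nested lists.
Step by step:
`a = [[3, 2], [2, 5]]` → a = [[3, 2], [2, 5]]
`b = a.copy()` → b = [[3, 2], [2, 5]]
`a[0].append(84)` → a = [[3, 2, 84], [2, 5]]; b = [[3, 2, 84], [2, 5]]
`a.append([9, 6])` → a = [[3, 2, 84], [2, 5], [9, 6]]
`print(b)` → prints [[3, 2, 84], [2, 5]]

Answer: [[3, 2, 84], [2, 5]]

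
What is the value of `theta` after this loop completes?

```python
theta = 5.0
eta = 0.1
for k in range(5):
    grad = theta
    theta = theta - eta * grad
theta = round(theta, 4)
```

Gradient descent: w = 5.0 * (1 - 0.1)^5
`theta` takes the values: 5.0 → 4.5 → 4.05 → 3.645 → 3.2805 → 2.95245 → 2.9524

Answer: 2.9524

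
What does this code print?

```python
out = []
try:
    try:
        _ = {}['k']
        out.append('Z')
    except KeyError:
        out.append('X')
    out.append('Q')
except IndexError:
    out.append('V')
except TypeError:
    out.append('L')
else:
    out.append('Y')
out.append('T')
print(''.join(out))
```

Execution trace: 'X' (inner except KeyError) → 'Q' (try body, no exception) → 'Y' (else) → 'T' (after the try/except). Output: XQYT

Answer: XQYT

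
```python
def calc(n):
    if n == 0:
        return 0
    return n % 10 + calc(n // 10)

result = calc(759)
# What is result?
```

Sum of digits of 759: 9 + 5 + 7 = 21

Answer: 21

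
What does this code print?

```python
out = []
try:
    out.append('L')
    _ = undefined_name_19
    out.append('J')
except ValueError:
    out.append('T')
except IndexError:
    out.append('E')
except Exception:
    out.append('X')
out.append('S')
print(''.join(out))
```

Execution trace: 'L' (try body) → 'X' (except Exception) → 'S' (after the try/except). Output: LXS

Answer: LXS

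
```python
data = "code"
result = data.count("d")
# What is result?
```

Trace:
`data = "code"` → data = 'code'
`result = data.count("d")` → result = 1
So result = 1

Answer: 1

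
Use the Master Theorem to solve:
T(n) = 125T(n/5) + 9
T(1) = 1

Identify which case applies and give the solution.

a=125, b=5, f(n)=9. log_5(125) = 3. Since c=0 < 3, Case 1 applies: T(n) = Θ(n^log_b(a)) = O(n^3).

Answer: O(n^3) - Case 1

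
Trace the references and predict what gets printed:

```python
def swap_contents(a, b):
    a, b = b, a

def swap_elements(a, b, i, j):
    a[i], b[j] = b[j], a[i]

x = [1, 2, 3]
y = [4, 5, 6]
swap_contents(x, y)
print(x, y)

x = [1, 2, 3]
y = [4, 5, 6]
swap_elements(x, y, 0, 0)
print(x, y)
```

Key concept: parameter rebinding vs mutation.
Step by step:
`x = [1, 2, 3]` → x = [1, 2, 3]
`y = [4, 5, 6]` → y = [4, 5, 6]
`swap_contents(x, y)` → no visible change to tracked variables
`print(x, y)` → prints [1, 2, 3] [4, 5, 6]
`x = [1, 2, 3]` → x = [1, 2, 3]
`y = [4, 5, 6]` → y = [4, 5, 6]
`swap_elements(x, y, 0, 0)` → x = [4, 2, 3]; y = [1, 5, 6]
`print(x, y)` → prints [4, 2, 3] [1, 5, 6]

Answer:
[1, 2, 3] [4, 5, 6]
[4, 2, 3] [1, 5, 6]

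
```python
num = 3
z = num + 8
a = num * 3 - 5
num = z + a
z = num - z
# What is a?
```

Trace:
`num = 3` → num = 3
`z = num + 8` → z = 11
`a = num * 3 - 5` → a = 4
`num = z + a` → num = 15
`z = num - z` → z = 4
So a = 4

Answer: 4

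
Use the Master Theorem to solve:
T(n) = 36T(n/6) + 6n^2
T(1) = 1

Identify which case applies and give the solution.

a=36, b=6, f(n)=6n^2. log_6(36) = 2. Since c=2 = 2, Case 2 applies: T(n) = Θ(n^log_b(a) · log n) = O(n^2 log n).

Answer: O(n^2 log n) - Case 2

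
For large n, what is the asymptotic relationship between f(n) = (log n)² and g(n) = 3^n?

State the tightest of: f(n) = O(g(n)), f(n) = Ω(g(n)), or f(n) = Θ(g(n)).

(log n)² vs 3^n: f(n) = O(g(n)) but not Ω(g(n)) — 3^n grows strictly faster than (log n)².

Answer: f(n) = O(g(n)) but not Ω(g(n)) — 3^n grows strictly faster than (log n)².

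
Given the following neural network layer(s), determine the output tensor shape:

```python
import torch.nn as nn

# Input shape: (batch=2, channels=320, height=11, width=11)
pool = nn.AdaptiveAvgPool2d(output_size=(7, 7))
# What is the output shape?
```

Input: (2, 320, 11, 11) -> Output: (2, 320, 7, 7)

Answer: (2, 320, 7, 7)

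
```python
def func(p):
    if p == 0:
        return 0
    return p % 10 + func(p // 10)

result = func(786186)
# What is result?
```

Sum of digits of 786186: 6 + 8 + 1 + 6 + 8 + 7 = 36

Answer: 36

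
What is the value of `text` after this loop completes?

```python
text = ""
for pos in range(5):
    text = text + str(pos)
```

Concatenate digits 0 to 4
`text` takes the values: "" → "0" → "01" → "012" → "0123" → "01234"

Answer: "01234"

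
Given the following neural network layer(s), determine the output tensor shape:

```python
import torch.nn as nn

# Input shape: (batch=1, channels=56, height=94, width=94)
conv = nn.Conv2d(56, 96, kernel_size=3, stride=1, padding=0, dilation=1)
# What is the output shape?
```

Input: (1, 56, 94, 94) -> Output: (1, 96, 92, 92)

Answer: (1, 96, 92, 92)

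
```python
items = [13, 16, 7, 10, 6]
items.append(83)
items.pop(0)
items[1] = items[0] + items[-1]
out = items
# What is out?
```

Trace:
`items = [13, 16, 7, 10, 6]` → items = [13, 16, 7, 10, 6]
`items.append(83)` → items = [13, 16, 7, 10, 6, 83]
`items.pop(0)` → items = [16, 7, 10, 6, 83]
`items[1] = items[0] + items[-1]` → items = [16, 99, 10, 6, 83]
`out = items` → out = [16, 99, 10, 6, 83]
So out = [16, 99, 10, 6, 83]

Answer: [16, 99, 10, 6, 83]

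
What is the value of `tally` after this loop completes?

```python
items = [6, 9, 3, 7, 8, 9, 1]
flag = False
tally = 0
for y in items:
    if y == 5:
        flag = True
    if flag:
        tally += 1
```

Count elements after first 5 in [6, 9, 3, 7, 8, 9, 1]
`tally` takes the values: 0

Answer: 0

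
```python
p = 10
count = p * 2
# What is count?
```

Trace:
`p = 10` → p = 10
`count = p * 2` → count = 20
So count = 20

Answer: 20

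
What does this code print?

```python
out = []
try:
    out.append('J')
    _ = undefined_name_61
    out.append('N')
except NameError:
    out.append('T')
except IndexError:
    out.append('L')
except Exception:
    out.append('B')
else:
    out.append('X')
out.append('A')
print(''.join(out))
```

Execution trace: 'J' (try body) → 'T' (except NameError) → 'A' (after the try/except). Output: JTA

Answer: JTA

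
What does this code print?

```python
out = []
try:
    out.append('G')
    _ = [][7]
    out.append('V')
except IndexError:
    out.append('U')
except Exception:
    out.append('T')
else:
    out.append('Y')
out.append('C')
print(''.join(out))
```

Execution trace: 'G' (try body) → 'U' (except IndexError) → 'C' (after the try/except). Output: GUC

Answer: GUC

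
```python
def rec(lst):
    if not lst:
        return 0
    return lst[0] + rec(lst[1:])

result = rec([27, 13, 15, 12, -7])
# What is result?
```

27 + 13 + 15 + 12 + (-7) + 0 = 60

Answer: 60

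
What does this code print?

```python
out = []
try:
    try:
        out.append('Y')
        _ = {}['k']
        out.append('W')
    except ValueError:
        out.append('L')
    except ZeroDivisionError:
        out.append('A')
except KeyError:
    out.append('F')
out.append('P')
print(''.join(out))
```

Execution trace: 'Y' (inner try body) → 'F' (outer except KeyError) → 'P' (after the try/except). Output: YFP

Answer: YFP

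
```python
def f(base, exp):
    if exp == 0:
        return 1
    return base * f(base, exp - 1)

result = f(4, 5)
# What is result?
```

f(4, 5) = 4 * 4 * 4 * 4 * 4 = 1024

Answer: 1024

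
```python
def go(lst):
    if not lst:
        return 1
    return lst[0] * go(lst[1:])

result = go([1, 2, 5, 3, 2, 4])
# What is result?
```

Product over [1, 2, 5, 3, 2, 4] = 1 * 2 * 5 * 3 * 2 * 4 = 240

Answer: 240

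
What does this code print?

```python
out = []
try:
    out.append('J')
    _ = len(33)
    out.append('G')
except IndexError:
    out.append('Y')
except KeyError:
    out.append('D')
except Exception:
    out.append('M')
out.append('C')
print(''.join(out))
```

Execution trace: 'J' (try body) → 'M' (except Exception) → 'C' (after the try/except). Output: JMC

Answer: JMC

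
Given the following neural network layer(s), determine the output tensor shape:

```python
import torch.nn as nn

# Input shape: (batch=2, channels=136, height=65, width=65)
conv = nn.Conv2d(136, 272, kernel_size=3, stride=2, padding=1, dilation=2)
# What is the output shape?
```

Input: (2, 136, 65, 65) -> Output: (2, 272, 32, 32)

Answer: (2, 272, 32, 32)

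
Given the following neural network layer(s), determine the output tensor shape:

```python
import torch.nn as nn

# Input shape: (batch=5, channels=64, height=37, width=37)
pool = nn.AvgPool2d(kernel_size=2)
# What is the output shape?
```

Input: (5, 64, 37, 37) -> Output: (5, 64, 18, 18)

Answer: (5, 64, 18, 18)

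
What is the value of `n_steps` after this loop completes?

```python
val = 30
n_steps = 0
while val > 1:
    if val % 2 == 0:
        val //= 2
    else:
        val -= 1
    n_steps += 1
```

Steps to reduce 30 to 1
`n_steps` takes the values: 0 → 1 → 2 → 3 → 4 → 5 → 6 → 7

Answer: 7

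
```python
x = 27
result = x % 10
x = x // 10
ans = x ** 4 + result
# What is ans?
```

Trace:
`x = 27` → x = 27
`result = x % 10` → result = 7
`x = x // 10` → x = 2
`ans = x ** 4 + result` → ans = 23
So ans = 23

Answer: 23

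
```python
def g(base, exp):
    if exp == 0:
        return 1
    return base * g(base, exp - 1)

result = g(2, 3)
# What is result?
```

g(2, 3) = 2 * 2 * 2 = 8

Answer: 8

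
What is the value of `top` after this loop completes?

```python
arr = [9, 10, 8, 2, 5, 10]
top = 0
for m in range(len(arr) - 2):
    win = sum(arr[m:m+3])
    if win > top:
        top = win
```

Max sum of 3-element window in [9, 10, 8, 2, 5, 10]
`top` takes the values: 0 → 27

Answer: 27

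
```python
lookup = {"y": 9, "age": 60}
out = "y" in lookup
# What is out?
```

Trace:
`lookup = {"y": 9, "age": 60}` → lookup = {'y': 9, 'age': 60}
`out = "y" in lookup` → out = True
So out = True

Answer: True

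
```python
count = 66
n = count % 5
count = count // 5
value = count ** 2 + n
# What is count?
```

Trace:
`count = 66` → count = 66
`n = count % 5` → n = 1
`count = count // 5` → count = 13
`value = count ** 2 + n` → value = 170
So count = 13

Answer: 13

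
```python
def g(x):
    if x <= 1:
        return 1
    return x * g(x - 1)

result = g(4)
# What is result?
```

g(4) = 4 * 3 * 2 * 1 = 24

Answer: 24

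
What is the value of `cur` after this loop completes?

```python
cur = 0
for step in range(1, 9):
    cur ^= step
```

XOR of 1 to 8
`cur` takes the values: 0 → 1 → 3 → 0 → 4 → 1 → 7 → 0 → 8

Answer: 8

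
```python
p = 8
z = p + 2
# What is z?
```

Trace:
`p = 8` → p = 8
`z = p + 2` → z = 10
So z = 10

Answer: 10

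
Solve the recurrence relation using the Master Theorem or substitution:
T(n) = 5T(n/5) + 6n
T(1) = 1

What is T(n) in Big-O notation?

By Master Theorem: a=5, b=5, f(n)=6n. Since log_5(5) = 1 and f(n) = Θ(n^1), Case 2 applies. T(n) = O(n log n).

Answer: O(n log n)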